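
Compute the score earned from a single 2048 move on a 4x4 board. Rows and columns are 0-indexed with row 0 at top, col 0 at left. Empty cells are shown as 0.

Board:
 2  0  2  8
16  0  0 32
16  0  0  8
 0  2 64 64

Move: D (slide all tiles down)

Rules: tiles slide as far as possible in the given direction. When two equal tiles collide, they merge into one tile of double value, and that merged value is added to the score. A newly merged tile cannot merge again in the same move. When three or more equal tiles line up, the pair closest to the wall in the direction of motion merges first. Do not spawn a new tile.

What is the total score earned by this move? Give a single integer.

Slide down:
col 0: [2, 16, 16, 0] -> [0, 0, 2, 32]  score +32 (running 32)
col 1: [0, 0, 0, 2] -> [0, 0, 0, 2]  score +0 (running 32)
col 2: [2, 0, 0, 64] -> [0, 0, 2, 64]  score +0 (running 32)
col 3: [8, 32, 8, 64] -> [8, 32, 8, 64]  score +0 (running 32)
Board after move:
 0  0  0  8
 0  0  0 32
 2  0  2  8
32  2 64 64

Answer: 32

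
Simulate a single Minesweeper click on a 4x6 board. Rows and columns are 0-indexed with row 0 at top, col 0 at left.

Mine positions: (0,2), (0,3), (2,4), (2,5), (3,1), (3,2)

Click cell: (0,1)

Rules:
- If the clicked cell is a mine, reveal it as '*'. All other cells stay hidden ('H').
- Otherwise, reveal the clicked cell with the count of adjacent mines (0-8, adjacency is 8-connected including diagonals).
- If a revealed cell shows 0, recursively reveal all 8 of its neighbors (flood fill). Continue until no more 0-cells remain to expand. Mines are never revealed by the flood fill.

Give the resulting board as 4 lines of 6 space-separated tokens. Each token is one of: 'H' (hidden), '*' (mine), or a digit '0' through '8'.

H 1 H H H H
H H H H H H
H H H H H H
H H H H H H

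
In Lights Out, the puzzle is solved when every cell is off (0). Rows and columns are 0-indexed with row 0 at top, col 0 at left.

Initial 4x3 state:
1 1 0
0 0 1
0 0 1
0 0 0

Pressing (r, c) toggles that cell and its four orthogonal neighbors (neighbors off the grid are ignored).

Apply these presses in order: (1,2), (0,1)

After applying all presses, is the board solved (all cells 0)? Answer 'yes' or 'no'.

Answer: yes

Derivation:
After press 1 at (1,2):
1 1 1
0 1 0
0 0 0
0 0 0

After press 2 at (0,1):
0 0 0
0 0 0
0 0 0
0 0 0

Lights still on: 0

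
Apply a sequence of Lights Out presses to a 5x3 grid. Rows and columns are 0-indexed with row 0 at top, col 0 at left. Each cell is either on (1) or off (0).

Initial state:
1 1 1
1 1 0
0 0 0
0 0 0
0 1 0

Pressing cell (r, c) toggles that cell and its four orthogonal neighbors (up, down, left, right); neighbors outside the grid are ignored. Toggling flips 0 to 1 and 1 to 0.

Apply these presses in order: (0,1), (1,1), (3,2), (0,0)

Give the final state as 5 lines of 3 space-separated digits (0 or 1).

After press 1 at (0,1):
0 0 0
1 0 0
0 0 0
0 0 0
0 1 0

After press 2 at (1,1):
0 1 0
0 1 1
0 1 0
0 0 0
0 1 0

After press 3 at (3,2):
0 1 0
0 1 1
0 1 1
0 1 1
0 1 1

After press 4 at (0,0):
1 0 0
1 1 1
0 1 1
0 1 1
0 1 1

Answer: 1 0 0
1 1 1
0 1 1
0 1 1
0 1 1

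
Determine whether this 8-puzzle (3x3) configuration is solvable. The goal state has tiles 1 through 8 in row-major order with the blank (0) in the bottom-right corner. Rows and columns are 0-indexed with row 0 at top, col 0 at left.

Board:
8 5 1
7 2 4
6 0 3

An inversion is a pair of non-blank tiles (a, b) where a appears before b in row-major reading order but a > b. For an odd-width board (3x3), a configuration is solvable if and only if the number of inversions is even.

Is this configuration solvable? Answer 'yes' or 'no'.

Inversions (pairs i<j in row-major order where tile[i] > tile[j] > 0): 17
17 is odd, so the puzzle is not solvable.

Answer: no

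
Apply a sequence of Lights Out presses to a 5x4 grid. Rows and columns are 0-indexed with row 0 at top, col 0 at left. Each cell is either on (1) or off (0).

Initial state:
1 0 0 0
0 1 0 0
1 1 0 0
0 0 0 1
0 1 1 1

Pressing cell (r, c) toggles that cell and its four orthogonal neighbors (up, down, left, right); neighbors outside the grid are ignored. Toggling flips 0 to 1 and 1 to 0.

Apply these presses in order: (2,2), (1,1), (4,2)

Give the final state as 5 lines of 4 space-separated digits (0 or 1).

After press 1 at (2,2):
1 0 0 0
0 1 1 0
1 0 1 1
0 0 1 1
0 1 1 1

After press 2 at (1,1):
1 1 0 0
1 0 0 0
1 1 1 1
0 0 1 1
0 1 1 1

After press 3 at (4,2):
1 1 0 0
1 0 0 0
1 1 1 1
0 0 0 1
0 0 0 0

Answer: 1 1 0 0
1 0 0 0
1 1 1 1
0 0 0 1
0 0 0 0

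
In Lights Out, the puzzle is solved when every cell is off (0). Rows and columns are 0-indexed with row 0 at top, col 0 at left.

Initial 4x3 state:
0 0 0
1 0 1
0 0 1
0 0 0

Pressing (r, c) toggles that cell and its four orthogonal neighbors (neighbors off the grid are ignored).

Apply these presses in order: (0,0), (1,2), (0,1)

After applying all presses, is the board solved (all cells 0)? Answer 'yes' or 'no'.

Answer: yes

Derivation:
After press 1 at (0,0):
1 1 0
0 0 1
0 0 1
0 0 0

After press 2 at (1,2):
1 1 1
0 1 0
0 0 0
0 0 0

After press 3 at (0,1):
0 0 0
0 0 0
0 0 0
0 0 0

Lights still on: 0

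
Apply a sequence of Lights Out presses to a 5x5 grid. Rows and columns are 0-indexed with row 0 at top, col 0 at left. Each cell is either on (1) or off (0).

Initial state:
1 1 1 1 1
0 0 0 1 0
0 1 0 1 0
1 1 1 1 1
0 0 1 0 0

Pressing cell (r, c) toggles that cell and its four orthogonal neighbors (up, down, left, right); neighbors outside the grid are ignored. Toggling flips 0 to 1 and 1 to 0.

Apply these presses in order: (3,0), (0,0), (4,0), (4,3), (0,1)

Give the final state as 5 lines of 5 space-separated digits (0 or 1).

Answer: 1 1 0 1 1
1 1 0 1 0
1 1 0 1 0
1 0 1 0 1
0 1 0 1 1

Derivation:
After press 1 at (3,0):
1 1 1 1 1
0 0 0 1 0
1 1 0 1 0
0 0 1 1 1
1 0 1 0 0

After press 2 at (0,0):
0 0 1 1 1
1 0 0 1 0
1 1 0 1 0
0 0 1 1 1
1 0 1 0 0

After press 3 at (4,0):
0 0 1 1 1
1 0 0 1 0
1 1 0 1 0
1 0 1 1 1
0 1 1 0 0

After press 4 at (4,3):
0 0 1 1 1
1 0 0 1 0
1 1 0 1 0
1 0 1 0 1
0 1 0 1 1

After press 5 at (0,1):
1 1 0 1 1
1 1 0 1 0
1 1 0 1 0
1 0 1 0 1
0 1 0 1 1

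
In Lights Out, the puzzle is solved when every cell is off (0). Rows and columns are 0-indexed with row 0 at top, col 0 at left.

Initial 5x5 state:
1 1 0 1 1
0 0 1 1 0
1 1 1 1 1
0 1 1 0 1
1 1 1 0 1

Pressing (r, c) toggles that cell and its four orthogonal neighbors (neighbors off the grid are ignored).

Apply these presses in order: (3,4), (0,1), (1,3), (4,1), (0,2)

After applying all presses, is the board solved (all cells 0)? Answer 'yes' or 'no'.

After press 1 at (3,4):
1 1 0 1 1
0 0 1 1 0
1 1 1 1 0
0 1 1 1 0
1 1 1 0 0

After press 2 at (0,1):
0 0 1 1 1
0 1 1 1 0
1 1 1 1 0
0 1 1 1 0
1 1 1 0 0

After press 3 at (1,3):
0 0 1 0 1
0 1 0 0 1
1 1 1 0 0
0 1 1 1 0
1 1 1 0 0

After press 4 at (4,1):
0 0 1 0 1
0 1 0 0 1
1 1 1 0 0
0 0 1 1 0
0 0 0 0 0

After press 5 at (0,2):
0 1 0 1 1
0 1 1 0 1
1 1 1 0 0
0 0 1 1 0
0 0 0 0 0

Lights still on: 11

Answer: no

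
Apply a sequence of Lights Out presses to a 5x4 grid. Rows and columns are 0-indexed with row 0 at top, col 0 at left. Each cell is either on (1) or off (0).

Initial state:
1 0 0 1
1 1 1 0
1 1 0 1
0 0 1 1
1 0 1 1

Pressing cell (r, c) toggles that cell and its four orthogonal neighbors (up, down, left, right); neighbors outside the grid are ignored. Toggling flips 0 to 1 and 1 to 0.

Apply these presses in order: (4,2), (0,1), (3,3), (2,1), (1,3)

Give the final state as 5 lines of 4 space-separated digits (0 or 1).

Answer: 0 1 1 0
1 1 0 1
0 0 1 1
0 1 1 0
1 1 0 1

Derivation:
After press 1 at (4,2):
1 0 0 1
1 1 1 0
1 1 0 1
0 0 0 1
1 1 0 0

After press 2 at (0,1):
0 1 1 1
1 0 1 0
1 1 0 1
0 0 0 1
1 1 0 0

After press 3 at (3,3):
0 1 1 1
1 0 1 0
1 1 0 0
0 0 1 0
1 1 0 1

After press 4 at (2,1):
0 1 1 1
1 1 1 0
0 0 1 0
0 1 1 0
1 1 0 1

After press 5 at (1,3):
0 1 1 0
1 1 0 1
0 0 1 1
0 1 1 0
1 1 0 1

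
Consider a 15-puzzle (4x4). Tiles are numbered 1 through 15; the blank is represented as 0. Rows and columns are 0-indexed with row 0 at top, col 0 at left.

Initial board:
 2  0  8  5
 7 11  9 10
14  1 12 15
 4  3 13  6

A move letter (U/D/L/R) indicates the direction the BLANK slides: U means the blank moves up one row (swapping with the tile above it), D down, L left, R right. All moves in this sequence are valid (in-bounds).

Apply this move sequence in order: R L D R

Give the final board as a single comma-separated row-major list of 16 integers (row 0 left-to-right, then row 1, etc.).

Answer: 2, 11, 8, 5, 7, 9, 0, 10, 14, 1, 12, 15, 4, 3, 13, 6

Derivation:
After move 1 (R):
 2  8  0  5
 7 11  9 10
14  1 12 15
 4  3 13  6

After move 2 (L):
 2  0  8  5
 7 11  9 10
14  1 12 15
 4  3 13  6

After move 3 (D):
 2 11  8  5
 7  0  9 10
14  1 12 15
 4  3 13  6

After move 4 (R):
 2 11  8  5
 7  9  0 10
14  1 12 15
 4  3 13  6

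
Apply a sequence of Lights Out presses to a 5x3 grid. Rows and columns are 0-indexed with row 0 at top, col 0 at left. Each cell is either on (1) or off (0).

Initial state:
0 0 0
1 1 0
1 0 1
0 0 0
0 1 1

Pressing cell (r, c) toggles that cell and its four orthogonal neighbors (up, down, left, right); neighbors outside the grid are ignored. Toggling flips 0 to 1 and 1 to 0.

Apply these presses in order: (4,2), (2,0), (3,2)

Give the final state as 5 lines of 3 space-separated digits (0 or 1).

After press 1 at (4,2):
0 0 0
1 1 0
1 0 1
0 0 1
0 0 0

After press 2 at (2,0):
0 0 0
0 1 0
0 1 1
1 0 1
0 0 0

After press 3 at (3,2):
0 0 0
0 1 0
0 1 0
1 1 0
0 0 1

Answer: 0 0 0
0 1 0
0 1 0
1 1 0
0 0 1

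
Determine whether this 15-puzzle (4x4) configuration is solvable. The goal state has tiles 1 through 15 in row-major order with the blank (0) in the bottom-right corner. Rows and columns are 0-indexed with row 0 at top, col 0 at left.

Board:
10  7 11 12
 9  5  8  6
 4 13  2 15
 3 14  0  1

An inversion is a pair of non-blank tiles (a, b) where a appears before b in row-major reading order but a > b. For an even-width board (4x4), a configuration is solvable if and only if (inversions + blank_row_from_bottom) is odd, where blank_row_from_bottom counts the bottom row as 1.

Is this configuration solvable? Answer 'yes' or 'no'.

Inversions: 63
Blank is in row 3 (0-indexed from top), which is row 1 counting from the bottom (bottom = 1).
63 + 1 = 64, which is even, so the puzzle is not solvable.

Answer: no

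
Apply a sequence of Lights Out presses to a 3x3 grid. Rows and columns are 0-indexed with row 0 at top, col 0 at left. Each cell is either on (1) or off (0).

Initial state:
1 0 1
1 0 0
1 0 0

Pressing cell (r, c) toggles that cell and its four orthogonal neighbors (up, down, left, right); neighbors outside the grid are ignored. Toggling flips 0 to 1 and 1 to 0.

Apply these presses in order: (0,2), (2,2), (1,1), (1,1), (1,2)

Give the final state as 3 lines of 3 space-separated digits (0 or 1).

Answer: 1 1 1
1 1 1
1 1 0

Derivation:
After press 1 at (0,2):
1 1 0
1 0 1
1 0 0

After press 2 at (2,2):
1 1 0
1 0 0
1 1 1

After press 3 at (1,1):
1 0 0
0 1 1
1 0 1

After press 4 at (1,1):
1 1 0
1 0 0
1 1 1

After press 5 at (1,2):
1 1 1
1 1 1
1 1 0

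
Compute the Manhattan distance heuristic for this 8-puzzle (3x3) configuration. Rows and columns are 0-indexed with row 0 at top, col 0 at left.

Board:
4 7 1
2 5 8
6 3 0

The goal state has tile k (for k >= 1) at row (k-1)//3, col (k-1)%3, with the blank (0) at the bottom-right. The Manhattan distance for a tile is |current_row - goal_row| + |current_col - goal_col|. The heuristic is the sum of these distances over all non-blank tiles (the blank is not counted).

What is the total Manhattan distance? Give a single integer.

Tile 4: (0,0)->(1,0) = 1
Tile 7: (0,1)->(2,0) = 3
Tile 1: (0,2)->(0,0) = 2
Tile 2: (1,0)->(0,1) = 2
Tile 5: (1,1)->(1,1) = 0
Tile 8: (1,2)->(2,1) = 2
Tile 6: (2,0)->(1,2) = 3
Tile 3: (2,1)->(0,2) = 3
Sum: 1 + 3 + 2 + 2 + 0 + 2 + 3 + 3 = 16

Answer: 16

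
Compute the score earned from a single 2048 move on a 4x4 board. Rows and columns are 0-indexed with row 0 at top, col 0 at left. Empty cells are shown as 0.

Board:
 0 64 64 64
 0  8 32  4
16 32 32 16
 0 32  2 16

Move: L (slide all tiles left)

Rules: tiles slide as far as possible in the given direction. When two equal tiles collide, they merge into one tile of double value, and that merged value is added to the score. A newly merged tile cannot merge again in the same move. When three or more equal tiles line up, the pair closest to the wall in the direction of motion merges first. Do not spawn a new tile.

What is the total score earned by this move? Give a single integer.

Answer: 192

Derivation:
Slide left:
row 0: [0, 64, 64, 64] -> [128, 64, 0, 0]  score +128 (running 128)
row 1: [0, 8, 32, 4] -> [8, 32, 4, 0]  score +0 (running 128)
row 2: [16, 32, 32, 16] -> [16, 64, 16, 0]  score +64 (running 192)
row 3: [0, 32, 2, 16] -> [32, 2, 16, 0]  score +0 (running 192)
Board after move:
128  64   0   0
  8  32   4   0
 16  64  16   0
 32   2  16   0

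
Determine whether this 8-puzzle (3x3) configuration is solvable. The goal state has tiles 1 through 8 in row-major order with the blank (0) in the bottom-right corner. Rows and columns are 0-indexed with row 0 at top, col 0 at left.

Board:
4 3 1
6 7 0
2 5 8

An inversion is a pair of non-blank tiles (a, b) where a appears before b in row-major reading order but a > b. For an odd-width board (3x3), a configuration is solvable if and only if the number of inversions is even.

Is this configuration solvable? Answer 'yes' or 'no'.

Inversions (pairs i<j in row-major order where tile[i] > tile[j] > 0): 9
9 is odd, so the puzzle is not solvable.

Answer: no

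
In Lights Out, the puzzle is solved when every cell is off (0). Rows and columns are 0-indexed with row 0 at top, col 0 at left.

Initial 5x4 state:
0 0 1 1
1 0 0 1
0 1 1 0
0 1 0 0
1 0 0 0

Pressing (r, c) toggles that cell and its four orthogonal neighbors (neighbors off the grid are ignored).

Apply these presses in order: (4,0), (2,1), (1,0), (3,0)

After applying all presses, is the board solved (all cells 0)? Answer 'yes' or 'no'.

Answer: no

Derivation:
After press 1 at (4,0):
0 0 1 1
1 0 0 1
0 1 1 0
1 1 0 0
0 1 0 0

After press 2 at (2,1):
0 0 1 1
1 1 0 1
1 0 0 0
1 0 0 0
0 1 0 0

After press 3 at (1,0):
1 0 1 1
0 0 0 1
0 0 0 0
1 0 0 0
0 1 0 0

After press 4 at (3,0):
1 0 1 1
0 0 0 1
1 0 0 0
0 1 0 0
1 1 0 0

Lights still on: 8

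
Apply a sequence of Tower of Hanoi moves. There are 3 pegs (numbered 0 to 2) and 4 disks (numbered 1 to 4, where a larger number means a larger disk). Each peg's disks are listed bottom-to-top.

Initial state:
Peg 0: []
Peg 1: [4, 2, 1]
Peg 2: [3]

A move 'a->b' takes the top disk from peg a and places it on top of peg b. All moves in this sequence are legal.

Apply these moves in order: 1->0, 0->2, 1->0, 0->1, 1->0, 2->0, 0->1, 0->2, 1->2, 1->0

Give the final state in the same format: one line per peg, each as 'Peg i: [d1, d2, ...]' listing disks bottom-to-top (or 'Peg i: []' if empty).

After move 1 (1->0):
Peg 0: [1]
Peg 1: [4, 2]
Peg 2: [3]

After move 2 (0->2):
Peg 0: []
Peg 1: [4, 2]
Peg 2: [3, 1]

After move 3 (1->0):
Peg 0: [2]
Peg 1: [4]
Peg 2: [3, 1]

After move 4 (0->1):
Peg 0: []
Peg 1: [4, 2]
Peg 2: [3, 1]

After move 5 (1->0):
Peg 0: [2]
Peg 1: [4]
Peg 2: [3, 1]

After move 6 (2->0):
Peg 0: [2, 1]
Peg 1: [4]
Peg 2: [3]

After move 7 (0->1):
Peg 0: [2]
Peg 1: [4, 1]
Peg 2: [3]

After move 8 (0->2):
Peg 0: []
Peg 1: [4, 1]
Peg 2: [3, 2]

After move 9 (1->2):
Peg 0: []
Peg 1: [4]
Peg 2: [3, 2, 1]

After move 10 (1->0):
Peg 0: [4]
Peg 1: []
Peg 2: [3, 2, 1]

Answer: Peg 0: [4]
Peg 1: []
Peg 2: [3, 2, 1]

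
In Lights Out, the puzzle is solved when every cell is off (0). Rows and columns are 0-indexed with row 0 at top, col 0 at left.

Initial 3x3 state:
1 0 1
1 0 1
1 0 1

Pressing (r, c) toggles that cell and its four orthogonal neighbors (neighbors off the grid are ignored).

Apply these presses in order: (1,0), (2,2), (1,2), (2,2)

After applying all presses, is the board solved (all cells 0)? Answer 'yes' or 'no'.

Answer: yes

Derivation:
After press 1 at (1,0):
0 0 1
0 1 1
0 0 1

After press 2 at (2,2):
0 0 1
0 1 0
0 1 0

After press 3 at (1,2):
0 0 0
0 0 1
0 1 1

After press 4 at (2,2):
0 0 0
0 0 0
0 0 0

Lights still on: 0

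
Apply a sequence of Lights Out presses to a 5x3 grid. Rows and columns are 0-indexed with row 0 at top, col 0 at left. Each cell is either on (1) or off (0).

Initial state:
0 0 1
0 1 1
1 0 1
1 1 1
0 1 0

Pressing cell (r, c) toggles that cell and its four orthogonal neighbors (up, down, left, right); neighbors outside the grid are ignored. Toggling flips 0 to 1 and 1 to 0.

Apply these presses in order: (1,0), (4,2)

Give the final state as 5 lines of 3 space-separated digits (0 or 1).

After press 1 at (1,0):
1 0 1
1 0 1
0 0 1
1 1 1
0 1 0

After press 2 at (4,2):
1 0 1
1 0 1
0 0 1
1 1 0
0 0 1

Answer: 1 0 1
1 0 1
0 0 1
1 1 0
0 0 1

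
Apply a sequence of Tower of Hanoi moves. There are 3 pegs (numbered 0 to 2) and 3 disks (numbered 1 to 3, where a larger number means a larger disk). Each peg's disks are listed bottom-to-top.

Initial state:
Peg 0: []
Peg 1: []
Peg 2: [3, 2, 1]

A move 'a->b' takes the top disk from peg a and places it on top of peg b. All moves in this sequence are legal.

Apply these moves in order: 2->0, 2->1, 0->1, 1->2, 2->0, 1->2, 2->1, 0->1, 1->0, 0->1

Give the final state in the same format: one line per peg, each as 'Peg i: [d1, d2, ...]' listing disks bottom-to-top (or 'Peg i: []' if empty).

Answer: Peg 0: []
Peg 1: [2, 1]
Peg 2: [3]

Derivation:
After move 1 (2->0):
Peg 0: [1]
Peg 1: []
Peg 2: [3, 2]

After move 2 (2->1):
Peg 0: [1]
Peg 1: [2]
Peg 2: [3]

After move 3 (0->1):
Peg 0: []
Peg 1: [2, 1]
Peg 2: [3]

After move 4 (1->2):
Peg 0: []
Peg 1: [2]
Peg 2: [3, 1]

After move 5 (2->0):
Peg 0: [1]
Peg 1: [2]
Peg 2: [3]

After move 6 (1->2):
Peg 0: [1]
Peg 1: []
Peg 2: [3, 2]

After move 7 (2->1):
Peg 0: [1]
Peg 1: [2]
Peg 2: [3]

After move 8 (0->1):
Peg 0: []
Peg 1: [2, 1]
Peg 2: [3]

After move 9 (1->0):
Peg 0: [1]
Peg 1: [2]
Peg 2: [3]

After move 10 (0->1):
Peg 0: []
Peg 1: [2, 1]
Peg 2: [3]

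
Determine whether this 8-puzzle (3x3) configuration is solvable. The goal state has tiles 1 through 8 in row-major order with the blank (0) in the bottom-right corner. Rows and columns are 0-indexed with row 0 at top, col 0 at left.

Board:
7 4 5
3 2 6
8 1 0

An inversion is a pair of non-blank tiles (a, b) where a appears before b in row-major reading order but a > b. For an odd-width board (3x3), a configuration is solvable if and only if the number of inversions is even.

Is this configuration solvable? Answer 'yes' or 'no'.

Answer: no

Derivation:
Inversions (pairs i<j in row-major order where tile[i] > tile[j] > 0): 17
17 is odd, so the puzzle is not solvable.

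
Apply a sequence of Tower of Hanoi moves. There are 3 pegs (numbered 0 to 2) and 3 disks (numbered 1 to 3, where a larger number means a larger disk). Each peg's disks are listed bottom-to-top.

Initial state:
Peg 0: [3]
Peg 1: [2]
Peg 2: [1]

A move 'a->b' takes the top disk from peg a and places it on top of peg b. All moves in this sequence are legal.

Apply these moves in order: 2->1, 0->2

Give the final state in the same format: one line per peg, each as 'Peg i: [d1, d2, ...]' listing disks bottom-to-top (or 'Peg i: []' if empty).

After move 1 (2->1):
Peg 0: [3]
Peg 1: [2, 1]
Peg 2: []

After move 2 (0->2):
Peg 0: []
Peg 1: [2, 1]
Peg 2: [3]

Answer: Peg 0: []
Peg 1: [2, 1]
Peg 2: [3]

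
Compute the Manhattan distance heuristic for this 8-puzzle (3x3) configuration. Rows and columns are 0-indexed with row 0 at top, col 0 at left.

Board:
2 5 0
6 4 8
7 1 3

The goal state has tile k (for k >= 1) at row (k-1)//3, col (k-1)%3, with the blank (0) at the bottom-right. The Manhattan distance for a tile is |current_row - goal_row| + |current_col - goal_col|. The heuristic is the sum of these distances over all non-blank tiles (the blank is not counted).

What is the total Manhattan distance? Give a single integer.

Answer: 12

Derivation:
Tile 2: (0,0)->(0,1) = 1
Tile 5: (0,1)->(1,1) = 1
Tile 6: (1,0)->(1,2) = 2
Tile 4: (1,1)->(1,0) = 1
Tile 8: (1,2)->(2,1) = 2
Tile 7: (2,0)->(2,0) = 0
Tile 1: (2,1)->(0,0) = 3
Tile 3: (2,2)->(0,2) = 2
Sum: 1 + 1 + 2 + 1 + 2 + 0 + 3 + 2 = 12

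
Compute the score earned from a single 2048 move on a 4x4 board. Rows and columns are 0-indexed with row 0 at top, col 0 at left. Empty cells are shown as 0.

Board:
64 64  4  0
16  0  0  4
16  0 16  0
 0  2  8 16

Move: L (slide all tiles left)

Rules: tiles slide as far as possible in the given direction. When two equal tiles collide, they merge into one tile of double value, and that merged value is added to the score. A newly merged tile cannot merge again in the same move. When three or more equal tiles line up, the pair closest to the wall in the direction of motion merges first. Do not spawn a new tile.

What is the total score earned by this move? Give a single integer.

Answer: 160

Derivation:
Slide left:
row 0: [64, 64, 4, 0] -> [128, 4, 0, 0]  score +128 (running 128)
row 1: [16, 0, 0, 4] -> [16, 4, 0, 0]  score +0 (running 128)
row 2: [16, 0, 16, 0] -> [32, 0, 0, 0]  score +32 (running 160)
row 3: [0, 2, 8, 16] -> [2, 8, 16, 0]  score +0 (running 160)
Board after move:
128   4   0   0
 16   4   0   0
 32   0   0   0
  2   8  16   0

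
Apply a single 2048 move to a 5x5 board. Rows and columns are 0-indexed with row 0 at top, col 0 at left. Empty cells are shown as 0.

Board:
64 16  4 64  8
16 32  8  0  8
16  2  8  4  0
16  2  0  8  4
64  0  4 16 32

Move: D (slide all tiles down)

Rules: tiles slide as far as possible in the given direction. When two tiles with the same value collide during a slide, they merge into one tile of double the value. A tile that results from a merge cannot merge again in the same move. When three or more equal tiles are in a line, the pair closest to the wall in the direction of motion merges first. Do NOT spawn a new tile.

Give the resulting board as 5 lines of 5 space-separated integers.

Answer:  0  0  0  0  0
64  0  0 64  0
16 16  4  4 16
32 32 16  8  4
64  4  4 16 32

Derivation:
Slide down:
col 0: [64, 16, 16, 16, 64] -> [0, 64, 16, 32, 64]
col 1: [16, 32, 2, 2, 0] -> [0, 0, 16, 32, 4]
col 2: [4, 8, 8, 0, 4] -> [0, 0, 4, 16, 4]
col 3: [64, 0, 4, 8, 16] -> [0, 64, 4, 8, 16]
col 4: [8, 8, 0, 4, 32] -> [0, 0, 16, 4, 32]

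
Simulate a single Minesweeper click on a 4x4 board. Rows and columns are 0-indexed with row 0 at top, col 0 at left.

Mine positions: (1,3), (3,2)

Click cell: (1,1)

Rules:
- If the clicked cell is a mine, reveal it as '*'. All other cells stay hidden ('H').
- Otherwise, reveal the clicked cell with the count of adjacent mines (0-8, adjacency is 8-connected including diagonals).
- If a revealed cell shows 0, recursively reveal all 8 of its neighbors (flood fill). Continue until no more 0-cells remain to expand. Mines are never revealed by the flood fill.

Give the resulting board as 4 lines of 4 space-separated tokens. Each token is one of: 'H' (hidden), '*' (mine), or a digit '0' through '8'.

0 0 1 H
0 0 1 H
0 1 2 H
0 1 H H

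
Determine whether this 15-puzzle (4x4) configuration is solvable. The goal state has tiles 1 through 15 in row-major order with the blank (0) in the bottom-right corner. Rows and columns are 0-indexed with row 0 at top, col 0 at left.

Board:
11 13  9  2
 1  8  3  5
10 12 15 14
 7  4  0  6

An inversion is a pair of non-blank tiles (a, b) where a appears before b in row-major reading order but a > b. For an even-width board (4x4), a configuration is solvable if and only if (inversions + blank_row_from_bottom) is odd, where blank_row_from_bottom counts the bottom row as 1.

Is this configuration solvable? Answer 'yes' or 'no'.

Inversions: 51
Blank is in row 3 (0-indexed from top), which is row 1 counting from the bottom (bottom = 1).
51 + 1 = 52, which is even, so the puzzle is not solvable.

Answer: no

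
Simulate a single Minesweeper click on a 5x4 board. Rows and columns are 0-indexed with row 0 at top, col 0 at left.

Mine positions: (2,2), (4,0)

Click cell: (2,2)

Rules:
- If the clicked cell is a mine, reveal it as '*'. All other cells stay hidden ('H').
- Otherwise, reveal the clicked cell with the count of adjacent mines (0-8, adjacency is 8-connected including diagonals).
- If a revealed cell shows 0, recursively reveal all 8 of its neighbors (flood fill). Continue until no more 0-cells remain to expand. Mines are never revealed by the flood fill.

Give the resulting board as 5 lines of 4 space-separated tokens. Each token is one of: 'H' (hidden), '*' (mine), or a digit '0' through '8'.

H H H H
H H H H
H H * H
H H H H
H H H H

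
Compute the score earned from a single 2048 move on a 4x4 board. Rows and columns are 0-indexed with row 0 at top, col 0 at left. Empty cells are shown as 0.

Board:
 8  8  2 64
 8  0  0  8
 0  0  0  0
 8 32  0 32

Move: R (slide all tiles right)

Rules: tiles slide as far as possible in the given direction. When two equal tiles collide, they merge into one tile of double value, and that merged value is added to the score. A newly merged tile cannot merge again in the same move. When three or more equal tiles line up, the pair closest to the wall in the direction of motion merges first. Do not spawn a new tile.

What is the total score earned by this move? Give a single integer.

Slide right:
row 0: [8, 8, 2, 64] -> [0, 16, 2, 64]  score +16 (running 16)
row 1: [8, 0, 0, 8] -> [0, 0, 0, 16]  score +16 (running 32)
row 2: [0, 0, 0, 0] -> [0, 0, 0, 0]  score +0 (running 32)
row 3: [8, 32, 0, 32] -> [0, 0, 8, 64]  score +64 (running 96)
Board after move:
 0 16  2 64
 0  0  0 16
 0  0  0  0
 0  0  8 64

Answer: 96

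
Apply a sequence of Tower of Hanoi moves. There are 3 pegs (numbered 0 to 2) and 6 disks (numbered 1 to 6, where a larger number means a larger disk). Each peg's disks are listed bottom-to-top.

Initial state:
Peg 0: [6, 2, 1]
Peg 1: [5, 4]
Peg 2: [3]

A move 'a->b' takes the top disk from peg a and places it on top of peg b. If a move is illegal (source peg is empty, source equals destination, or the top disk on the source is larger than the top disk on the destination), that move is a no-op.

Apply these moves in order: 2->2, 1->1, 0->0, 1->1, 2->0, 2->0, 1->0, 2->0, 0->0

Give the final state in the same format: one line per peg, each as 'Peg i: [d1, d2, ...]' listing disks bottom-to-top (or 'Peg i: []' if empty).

After move 1 (2->2):
Peg 0: [6, 2, 1]
Peg 1: [5, 4]
Peg 2: [3]

After move 2 (1->1):
Peg 0: [6, 2, 1]
Peg 1: [5, 4]
Peg 2: [3]

After move 3 (0->0):
Peg 0: [6, 2, 1]
Peg 1: [5, 4]
Peg 2: [3]

After move 4 (1->1):
Peg 0: [6, 2, 1]
Peg 1: [5, 4]
Peg 2: [3]

After move 5 (2->0):
Peg 0: [6, 2, 1]
Peg 1: [5, 4]
Peg 2: [3]

After move 6 (2->0):
Peg 0: [6, 2, 1]
Peg 1: [5, 4]
Peg 2: [3]

After move 7 (1->0):
Peg 0: [6, 2, 1]
Peg 1: [5, 4]
Peg 2: [3]

After move 8 (2->0):
Peg 0: [6, 2, 1]
Peg 1: [5, 4]
Peg 2: [3]

After move 9 (0->0):
Peg 0: [6, 2, 1]
Peg 1: [5, 4]
Peg 2: [3]

Answer: Peg 0: [6, 2, 1]
Peg 1: [5, 4]
Peg 2: [3]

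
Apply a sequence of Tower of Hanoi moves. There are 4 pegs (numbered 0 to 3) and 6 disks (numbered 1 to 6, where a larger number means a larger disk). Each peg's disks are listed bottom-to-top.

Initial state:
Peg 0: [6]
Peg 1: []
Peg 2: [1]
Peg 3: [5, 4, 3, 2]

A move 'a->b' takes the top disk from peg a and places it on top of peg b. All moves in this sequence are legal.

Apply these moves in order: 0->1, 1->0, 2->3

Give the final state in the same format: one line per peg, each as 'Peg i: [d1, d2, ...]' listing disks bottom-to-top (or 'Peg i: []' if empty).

Answer: Peg 0: [6]
Peg 1: []
Peg 2: []
Peg 3: [5, 4, 3, 2, 1]

Derivation:
After move 1 (0->1):
Peg 0: []
Peg 1: [6]
Peg 2: [1]
Peg 3: [5, 4, 3, 2]

After move 2 (1->0):
Peg 0: [6]
Peg 1: []
Peg 2: [1]
Peg 3: [5, 4, 3, 2]

After move 3 (2->3):
Peg 0: [6]
Peg 1: []
Peg 2: []
Peg 3: [5, 4, 3, 2, 1]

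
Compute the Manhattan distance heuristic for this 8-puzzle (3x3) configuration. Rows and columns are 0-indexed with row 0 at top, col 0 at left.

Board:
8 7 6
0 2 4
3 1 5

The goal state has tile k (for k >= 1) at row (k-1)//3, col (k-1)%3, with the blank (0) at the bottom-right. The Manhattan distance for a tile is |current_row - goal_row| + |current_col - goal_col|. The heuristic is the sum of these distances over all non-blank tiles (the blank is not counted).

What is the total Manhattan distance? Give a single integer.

Tile 8: (0,0)->(2,1) = 3
Tile 7: (0,1)->(2,0) = 3
Tile 6: (0,2)->(1,2) = 1
Tile 2: (1,1)->(0,1) = 1
Tile 4: (1,2)->(1,0) = 2
Tile 3: (2,0)->(0,2) = 4
Tile 1: (2,1)->(0,0) = 3
Tile 5: (2,2)->(1,1) = 2
Sum: 3 + 3 + 1 + 1 + 2 + 4 + 3 + 2 = 19

Answer: 19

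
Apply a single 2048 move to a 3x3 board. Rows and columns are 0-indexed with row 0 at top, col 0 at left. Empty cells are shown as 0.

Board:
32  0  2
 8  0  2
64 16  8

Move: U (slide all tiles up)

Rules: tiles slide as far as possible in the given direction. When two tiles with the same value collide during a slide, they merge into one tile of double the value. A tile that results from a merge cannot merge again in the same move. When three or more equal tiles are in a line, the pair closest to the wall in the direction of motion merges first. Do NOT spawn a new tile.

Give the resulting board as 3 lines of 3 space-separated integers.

Slide up:
col 0: [32, 8, 64] -> [32, 8, 64]
col 1: [0, 0, 16] -> [16, 0, 0]
col 2: [2, 2, 8] -> [4, 8, 0]

Answer: 32 16  4
 8  0  8
64  0  0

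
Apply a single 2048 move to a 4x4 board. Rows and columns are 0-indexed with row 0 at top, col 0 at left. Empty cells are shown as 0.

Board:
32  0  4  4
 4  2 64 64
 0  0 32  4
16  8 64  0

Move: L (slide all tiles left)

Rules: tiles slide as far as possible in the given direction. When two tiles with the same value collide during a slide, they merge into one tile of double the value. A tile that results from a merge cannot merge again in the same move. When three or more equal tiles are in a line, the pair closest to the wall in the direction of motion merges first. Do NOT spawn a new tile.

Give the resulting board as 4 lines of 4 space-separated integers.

Answer:  32   8   0   0
  4   2 128   0
 32   4   0   0
 16   8  64   0

Derivation:
Slide left:
row 0: [32, 0, 4, 4] -> [32, 8, 0, 0]
row 1: [4, 2, 64, 64] -> [4, 2, 128, 0]
row 2: [0, 0, 32, 4] -> [32, 4, 0, 0]
row 3: [16, 8, 64, 0] -> [16, 8, 64, 0]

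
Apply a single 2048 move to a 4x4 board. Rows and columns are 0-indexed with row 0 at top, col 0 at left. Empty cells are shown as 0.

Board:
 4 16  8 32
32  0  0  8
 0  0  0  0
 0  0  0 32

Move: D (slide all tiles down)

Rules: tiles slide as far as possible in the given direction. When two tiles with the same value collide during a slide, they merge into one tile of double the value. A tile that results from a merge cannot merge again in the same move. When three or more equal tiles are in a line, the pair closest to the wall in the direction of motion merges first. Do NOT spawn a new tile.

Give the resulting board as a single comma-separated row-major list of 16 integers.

Answer: 0, 0, 0, 0, 0, 0, 0, 32, 4, 0, 0, 8, 32, 16, 8, 32

Derivation:
Slide down:
col 0: [4, 32, 0, 0] -> [0, 0, 4, 32]
col 1: [16, 0, 0, 0] -> [0, 0, 0, 16]
col 2: [8, 0, 0, 0] -> [0, 0, 0, 8]
col 3: [32, 8, 0, 32] -> [0, 32, 8, 32]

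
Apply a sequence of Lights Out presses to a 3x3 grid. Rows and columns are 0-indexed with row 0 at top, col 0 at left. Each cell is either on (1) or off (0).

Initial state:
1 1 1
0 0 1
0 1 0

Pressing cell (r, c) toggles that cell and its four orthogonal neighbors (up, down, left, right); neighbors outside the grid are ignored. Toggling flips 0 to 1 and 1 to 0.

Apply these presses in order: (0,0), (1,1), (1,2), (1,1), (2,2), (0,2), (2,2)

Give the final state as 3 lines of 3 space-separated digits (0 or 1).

Answer: 0 1 1
1 1 1
0 1 1

Derivation:
After press 1 at (0,0):
0 0 1
1 0 1
0 1 0

After press 2 at (1,1):
0 1 1
0 1 0
0 0 0

After press 3 at (1,2):
0 1 0
0 0 1
0 0 1

After press 4 at (1,1):
0 0 0
1 1 0
0 1 1

After press 5 at (2,2):
0 0 0
1 1 1
0 0 0

After press 6 at (0,2):
0 1 1
1 1 0
0 0 0

After press 7 at (2,2):
0 1 1
1 1 1
0 1 1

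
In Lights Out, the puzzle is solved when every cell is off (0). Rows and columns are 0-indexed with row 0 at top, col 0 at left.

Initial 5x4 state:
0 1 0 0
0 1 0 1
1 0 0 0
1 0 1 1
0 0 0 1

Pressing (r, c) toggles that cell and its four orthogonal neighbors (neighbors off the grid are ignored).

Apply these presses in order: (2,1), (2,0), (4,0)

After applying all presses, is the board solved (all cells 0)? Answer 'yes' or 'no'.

After press 1 at (2,1):
0 1 0 0
0 0 0 1
0 1 1 0
1 1 1 1
0 0 0 1

After press 2 at (2,0):
0 1 0 0
1 0 0 1
1 0 1 0
0 1 1 1
0 0 0 1

After press 3 at (4,0):
0 1 0 0
1 0 0 1
1 0 1 0
1 1 1 1
1 1 0 1

Lights still on: 12

Answer: no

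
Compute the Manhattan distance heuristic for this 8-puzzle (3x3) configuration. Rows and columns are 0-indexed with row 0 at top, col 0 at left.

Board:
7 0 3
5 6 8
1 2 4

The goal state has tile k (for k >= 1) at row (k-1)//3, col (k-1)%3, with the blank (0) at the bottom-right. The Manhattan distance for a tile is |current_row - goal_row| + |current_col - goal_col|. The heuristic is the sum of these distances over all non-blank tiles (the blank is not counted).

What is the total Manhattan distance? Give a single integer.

Answer: 13

Derivation:
Tile 7: at (0,0), goal (2,0), distance |0-2|+|0-0| = 2
Tile 3: at (0,2), goal (0,2), distance |0-0|+|2-2| = 0
Tile 5: at (1,0), goal (1,1), distance |1-1|+|0-1| = 1
Tile 6: at (1,1), goal (1,2), distance |1-1|+|1-2| = 1
Tile 8: at (1,2), goal (2,1), distance |1-2|+|2-1| = 2
Tile 1: at (2,0), goal (0,0), distance |2-0|+|0-0| = 2
Tile 2: at (2,1), goal (0,1), distance |2-0|+|1-1| = 2
Tile 4: at (2,2), goal (1,0), distance |2-1|+|2-0| = 3
Sum: 2 + 0 + 1 + 1 + 2 + 2 + 2 + 3 = 13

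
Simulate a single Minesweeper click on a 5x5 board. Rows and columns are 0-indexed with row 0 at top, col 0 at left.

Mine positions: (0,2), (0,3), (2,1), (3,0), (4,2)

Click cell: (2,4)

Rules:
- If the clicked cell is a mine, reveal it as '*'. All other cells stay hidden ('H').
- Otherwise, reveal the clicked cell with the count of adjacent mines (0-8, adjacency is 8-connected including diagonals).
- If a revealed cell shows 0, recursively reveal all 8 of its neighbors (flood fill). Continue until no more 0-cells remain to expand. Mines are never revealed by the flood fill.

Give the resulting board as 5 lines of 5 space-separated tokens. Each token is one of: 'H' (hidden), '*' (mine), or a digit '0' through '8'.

H H H H H
H H 3 2 1
H H 1 0 0
H H 2 1 0
H H H 1 0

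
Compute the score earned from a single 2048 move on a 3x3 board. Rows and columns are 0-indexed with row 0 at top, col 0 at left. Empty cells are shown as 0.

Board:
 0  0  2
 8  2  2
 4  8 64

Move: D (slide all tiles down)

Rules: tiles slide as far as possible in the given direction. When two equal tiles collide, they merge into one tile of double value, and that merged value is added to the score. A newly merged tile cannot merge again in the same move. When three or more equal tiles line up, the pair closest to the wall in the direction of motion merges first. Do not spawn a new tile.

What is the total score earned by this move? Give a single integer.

Slide down:
col 0: [0, 8, 4] -> [0, 8, 4]  score +0 (running 0)
col 1: [0, 2, 8] -> [0, 2, 8]  score +0 (running 0)
col 2: [2, 2, 64] -> [0, 4, 64]  score +4 (running 4)
Board after move:
 0  0  0
 8  2  4
 4  8 64

Answer: 4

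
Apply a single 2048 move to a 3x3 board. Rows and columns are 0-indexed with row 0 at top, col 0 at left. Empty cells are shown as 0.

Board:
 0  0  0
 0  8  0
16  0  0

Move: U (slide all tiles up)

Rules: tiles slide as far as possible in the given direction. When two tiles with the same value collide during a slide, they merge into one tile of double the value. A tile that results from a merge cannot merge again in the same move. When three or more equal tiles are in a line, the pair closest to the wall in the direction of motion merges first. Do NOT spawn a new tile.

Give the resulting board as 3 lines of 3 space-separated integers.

Slide up:
col 0: [0, 0, 16] -> [16, 0, 0]
col 1: [0, 8, 0] -> [8, 0, 0]
col 2: [0, 0, 0] -> [0, 0, 0]

Answer: 16  8  0
 0  0  0
 0  0  0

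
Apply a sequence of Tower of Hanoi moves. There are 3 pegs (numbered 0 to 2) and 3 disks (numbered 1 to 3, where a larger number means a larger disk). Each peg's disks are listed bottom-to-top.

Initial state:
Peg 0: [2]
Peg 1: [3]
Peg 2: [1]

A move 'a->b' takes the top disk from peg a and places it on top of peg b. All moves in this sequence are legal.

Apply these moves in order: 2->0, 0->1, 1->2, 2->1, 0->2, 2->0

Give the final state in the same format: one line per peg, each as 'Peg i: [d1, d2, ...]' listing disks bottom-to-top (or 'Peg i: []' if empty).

Answer: Peg 0: [2]
Peg 1: [3, 1]
Peg 2: []

Derivation:
After move 1 (2->0):
Peg 0: [2, 1]
Peg 1: [3]
Peg 2: []

After move 2 (0->1):
Peg 0: [2]
Peg 1: [3, 1]
Peg 2: []

After move 3 (1->2):
Peg 0: [2]
Peg 1: [3]
Peg 2: [1]

After move 4 (2->1):
Peg 0: [2]
Peg 1: [3, 1]
Peg 2: []

After move 5 (0->2):
Peg 0: []
Peg 1: [3, 1]
Peg 2: [2]

After move 6 (2->0):
Peg 0: [2]
Peg 1: [3, 1]
Peg 2: []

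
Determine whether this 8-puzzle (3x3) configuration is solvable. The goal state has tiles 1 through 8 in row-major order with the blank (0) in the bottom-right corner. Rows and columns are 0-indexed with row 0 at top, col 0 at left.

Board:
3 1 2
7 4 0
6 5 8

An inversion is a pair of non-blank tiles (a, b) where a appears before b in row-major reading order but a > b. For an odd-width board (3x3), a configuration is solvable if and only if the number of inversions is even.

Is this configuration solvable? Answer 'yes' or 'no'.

Inversions (pairs i<j in row-major order where tile[i] > tile[j] > 0): 6
6 is even, so the puzzle is solvable.

Answer: yes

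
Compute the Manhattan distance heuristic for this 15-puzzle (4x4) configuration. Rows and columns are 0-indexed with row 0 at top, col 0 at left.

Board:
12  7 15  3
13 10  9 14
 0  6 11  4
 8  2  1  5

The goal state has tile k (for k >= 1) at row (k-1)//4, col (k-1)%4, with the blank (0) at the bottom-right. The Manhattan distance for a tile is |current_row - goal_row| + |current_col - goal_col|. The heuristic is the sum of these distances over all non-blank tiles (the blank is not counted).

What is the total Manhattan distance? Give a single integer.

Answer: 42

Derivation:
Tile 12: (0,0)->(2,3) = 5
Tile 7: (0,1)->(1,2) = 2
Tile 15: (0,2)->(3,2) = 3
Tile 3: (0,3)->(0,2) = 1
Tile 13: (1,0)->(3,0) = 2
Tile 10: (1,1)->(2,1) = 1
Tile 9: (1,2)->(2,0) = 3
Tile 14: (1,3)->(3,1) = 4
Tile 6: (2,1)->(1,1) = 1
Tile 11: (2,2)->(2,2) = 0
Tile 4: (2,3)->(0,3) = 2
Tile 8: (3,0)->(1,3) = 5
Tile 2: (3,1)->(0,1) = 3
Tile 1: (3,2)->(0,0) = 5
Tile 5: (3,3)->(1,0) = 5
Sum: 5 + 2 + 3 + 1 + 2 + 1 + 3 + 4 + 1 + 0 + 2 + 5 + 3 + 5 + 5 = 42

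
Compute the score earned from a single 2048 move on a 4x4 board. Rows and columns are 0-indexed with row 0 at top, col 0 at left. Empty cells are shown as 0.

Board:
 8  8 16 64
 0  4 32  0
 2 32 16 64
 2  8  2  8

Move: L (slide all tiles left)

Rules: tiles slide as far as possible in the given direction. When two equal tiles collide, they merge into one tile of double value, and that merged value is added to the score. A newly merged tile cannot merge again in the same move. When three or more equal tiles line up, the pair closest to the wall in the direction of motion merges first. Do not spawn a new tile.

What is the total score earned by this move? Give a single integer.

Answer: 16

Derivation:
Slide left:
row 0: [8, 8, 16, 64] -> [16, 16, 64, 0]  score +16 (running 16)
row 1: [0, 4, 32, 0] -> [4, 32, 0, 0]  score +0 (running 16)
row 2: [2, 32, 16, 64] -> [2, 32, 16, 64]  score +0 (running 16)
row 3: [2, 8, 2, 8] -> [2, 8, 2, 8]  score +0 (running 16)
Board after move:
16 16 64  0
 4 32  0  0
 2 32 16 64
 2  8  2  8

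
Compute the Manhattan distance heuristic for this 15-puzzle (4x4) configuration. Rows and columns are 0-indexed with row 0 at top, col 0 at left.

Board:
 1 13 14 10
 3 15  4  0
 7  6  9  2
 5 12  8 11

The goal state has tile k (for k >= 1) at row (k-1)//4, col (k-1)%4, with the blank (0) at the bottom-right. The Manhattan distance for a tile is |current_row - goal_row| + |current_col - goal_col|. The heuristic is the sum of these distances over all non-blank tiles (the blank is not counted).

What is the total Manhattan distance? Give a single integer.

Answer: 40

Derivation:
Tile 1: at (0,0), goal (0,0), distance |0-0|+|0-0| = 0
Tile 13: at (0,1), goal (3,0), distance |0-3|+|1-0| = 4
Tile 14: at (0,2), goal (3,1), distance |0-3|+|2-1| = 4
Tile 10: at (0,3), goal (2,1), distance |0-2|+|3-1| = 4
Tile 3: at (1,0), goal (0,2), distance |1-0|+|0-2| = 3
Tile 15: at (1,1), goal (3,2), distance |1-3|+|1-2| = 3
Tile 4: at (1,2), goal (0,3), distance |1-0|+|2-3| = 2
Tile 7: at (2,0), goal (1,2), distance |2-1|+|0-2| = 3
Tile 6: at (2,1), goal (1,1), distance |2-1|+|1-1| = 1
Tile 9: at (2,2), goal (2,0), distance |2-2|+|2-0| = 2
Tile 2: at (2,3), goal (0,1), distance |2-0|+|3-1| = 4
Tile 5: at (3,0), goal (1,0), distance |3-1|+|0-0| = 2
Tile 12: at (3,1), goal (2,3), distance |3-2|+|1-3| = 3
Tile 8: at (3,2), goal (1,3), distance |3-1|+|2-3| = 3
Tile 11: at (3,3), goal (2,2), distance |3-2|+|3-2| = 2
Sum: 0 + 4 + 4 + 4 + 3 + 3 + 2 + 3 + 1 + 2 + 4 + 2 + 3 + 3 + 2 = 40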